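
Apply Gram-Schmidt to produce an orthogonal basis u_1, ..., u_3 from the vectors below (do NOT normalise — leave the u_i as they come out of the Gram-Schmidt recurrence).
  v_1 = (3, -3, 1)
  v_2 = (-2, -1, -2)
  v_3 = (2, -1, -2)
Orthogonal basis:
  u_1 = (3, -3, 1)
  u_2 = (-23/19, -34/19, -33/19)
  u_3 = (98/73, 56/73, -126/73)

Apply the Gram-Schmidt recurrence
  u_1 = v_1
  u_i = v_i − Σ_{j<i} ((v_i · u_j) / (u_j · u_j)) · u_j.

Step by step this gives:
  u_1 = (3, -3, 1)
  u_2 = (-23/19, -34/19, -33/19)
  u_3 = (98/73, 56/73, -126/73)

Orthogonality check:
  u_2 · u_1 = 0 (should be 0)
  u_3 · u_1 = 0 (should be 0)
  u_3 · u_2 = 0 (should be 0)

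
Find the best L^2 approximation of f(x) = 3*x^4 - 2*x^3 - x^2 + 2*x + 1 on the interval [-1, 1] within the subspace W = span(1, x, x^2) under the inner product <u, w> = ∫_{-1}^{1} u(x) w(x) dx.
g(x) = 11*x^2/7 + 4*x/5 + 26/35

The best approximation g ∈ W is the orthogonal projection of f onto W. Writing g = a_0 + a_1 x + a_2 x^2, the coefficients solve the normal equations G · a = b where
  G_{ij} = <φ_i, φ_j> and b_i = <f, φ_i>, with φ_0 = 1, φ_1 = x, φ_2 = x^2.
G =
  [2, 0, 2/3]
  [0, 2/3, 0]
  [2/3, 0, 2/5],
b = (38/15, 8/15, 118/105).
Solving gives a_0 = 26/35, a_1 = 4/5, a_2 = 11/7, so
  g(x) = 11*x^2/7 + 4*x/5 + 26/35.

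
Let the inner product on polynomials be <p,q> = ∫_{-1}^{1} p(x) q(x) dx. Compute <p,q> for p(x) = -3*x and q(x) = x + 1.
<p,q> = -2

Expand the product: p(x)·q(x) = -3*x^2 - 3*x.
∫_{-1}^{1} of each monomial x^k gives [2/(k+1) if k even, 0 if k odd]. Integrating term-by-term (or equivalently evaluating the antiderivative F(x) = -x^3 - 3*x^2/2 at the endpoints):
  F(1) − F(−1) = -5/2 − (-1/2) = -2.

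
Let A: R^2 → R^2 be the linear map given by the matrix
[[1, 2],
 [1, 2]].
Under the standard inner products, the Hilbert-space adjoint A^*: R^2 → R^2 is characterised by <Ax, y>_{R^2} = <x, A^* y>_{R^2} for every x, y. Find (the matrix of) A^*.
A^* = A^T =
[[1, 1],
 [2, 2]]

For real matrices with standard dot products, the defining identity <Ax, y> = <x, A^* y> gives (Ax)^T y = x^T (A^*) y, i.e. x^T A^T y = x^T (A^*) y. Since this holds for all x, y, we must have A^* = A^T. Therefore
A^* =
[[1, 1],
 [2, 2]].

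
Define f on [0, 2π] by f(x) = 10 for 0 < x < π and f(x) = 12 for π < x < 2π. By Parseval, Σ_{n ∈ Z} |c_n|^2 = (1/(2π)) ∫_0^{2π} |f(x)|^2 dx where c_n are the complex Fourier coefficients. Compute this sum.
Σ |c_n|^2 = 122

Parseval equates the L^2 energy of f (normalised by 1/(2π)) with the ℓ^2 sum of its Fourier coefficients: (1/(2π)) ∫_0^{2π} |f|^2 = Σ |c_n|^2.
Compute the left side: (1/(2π)) [∫_0^π 10^2 dx + ∫_π^{2π} 12^2 dx] = (1/(2π)) · (100π + 144π) = (100 + 144)/2 = 122.
So Σ_{n ∈ Z} |c_n|^2 = 122.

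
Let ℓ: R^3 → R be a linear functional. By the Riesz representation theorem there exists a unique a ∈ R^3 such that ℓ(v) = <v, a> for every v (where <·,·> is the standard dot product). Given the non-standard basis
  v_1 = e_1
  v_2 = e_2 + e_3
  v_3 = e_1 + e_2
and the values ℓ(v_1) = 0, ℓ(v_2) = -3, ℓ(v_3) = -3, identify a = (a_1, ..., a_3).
a = (0, -3, 0)

Write a = (a_1, ..., a_3) in the standard basis. For each basis vector v_i, ℓ(v_i) = <v_i, a> is a linear equation in the a_j's. Collect the n equations into a matrix system V a = ℓ, where row i of V is v_i (expressed in the standard basis). Since V is invertible (lower-triangular with 1s on the diagonal, up to permutation), solve by back-substitution:
  V =
[[1, 0, 0],
 [0, 1, 1],
 [1, 1, 0]]
  V a = (0, -3, -3)
Solving gives a = (0, -3, 0).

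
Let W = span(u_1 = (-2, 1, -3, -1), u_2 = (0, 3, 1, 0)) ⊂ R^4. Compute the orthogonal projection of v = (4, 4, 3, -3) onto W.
proj_W(v) = (4/3, 23/6, 7/2, 2/3)

Set up U = [u_1 | ... | u_2] ∈ R^(4×2). The projector onto W = col(U) is P = U (U^T U)^(-1) U^T.
Compute U^T U =
  [15, 0]
  [0, 10],
and U^T v = (-10, 15).
Solve U^T U · c = U^T v for the coefficients: c = (-2/3, 3/2). The projection is proj_W(v) = U c.
Check: (v - proj_W(v)) · u_1 = 0  (should be 0).
Check: (v - proj_W(v)) · u_2 = 0  (should be 0).
Result: proj_W(v) = (4/3, 23/6, 7/2, 2/3).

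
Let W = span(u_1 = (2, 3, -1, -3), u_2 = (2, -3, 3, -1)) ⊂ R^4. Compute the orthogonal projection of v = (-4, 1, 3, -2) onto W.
proj_W(v) = (-2/9, -3/14, 2/63, 37/126)

Set up U = [u_1 | ... | u_2] ∈ R^(4×2). The projector onto W = col(U) is P = U (U^T U)^(-1) U^T.
Compute U^T U =
  [23, -5]
  [-5, 23],
and U^T v = (-2, 0).
Solve U^T U · c = U^T v for the coefficients: c = (-23/252, -5/252). The projection is proj_W(v) = U c.
Check: (v - proj_W(v)) · u_1 = 0  (should be 0).
Check: (v - proj_W(v)) · u_2 = 0  (should be 0).
Result: proj_W(v) = (-2/9, -3/14, 2/63, 37/126).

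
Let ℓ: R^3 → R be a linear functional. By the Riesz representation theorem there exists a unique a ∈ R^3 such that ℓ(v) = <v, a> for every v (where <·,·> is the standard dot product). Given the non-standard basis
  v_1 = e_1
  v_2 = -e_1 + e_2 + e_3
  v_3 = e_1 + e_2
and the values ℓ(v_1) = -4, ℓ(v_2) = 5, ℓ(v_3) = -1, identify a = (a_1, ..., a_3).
a = (-4, 3, -2)

Write a = (a_1, ..., a_3) in the standard basis. For each basis vector v_i, ℓ(v_i) = <v_i, a> is a linear equation in the a_j's. Collect the n equations into a matrix system V a = ℓ, where row i of V is v_i (expressed in the standard basis). Since V is invertible (lower-triangular with 1s on the diagonal, up to permutation), solve by back-substitution:
  V =
[[1, 0, 0],
 [-1, 1, 1],
 [1, 1, 0]]
  V a = (-4, 5, -1)
Solving gives a = (-4, 3, -2).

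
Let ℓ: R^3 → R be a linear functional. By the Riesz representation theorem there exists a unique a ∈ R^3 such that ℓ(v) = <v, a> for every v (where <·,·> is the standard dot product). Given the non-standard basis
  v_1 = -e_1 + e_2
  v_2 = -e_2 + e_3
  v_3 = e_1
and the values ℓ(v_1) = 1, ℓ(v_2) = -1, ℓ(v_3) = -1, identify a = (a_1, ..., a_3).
a = (-1, 0, -1)

Write a = (a_1, ..., a_3) in the standard basis. For each basis vector v_i, ℓ(v_i) = <v_i, a> is a linear equation in the a_j's. Collect the n equations into a matrix system V a = ℓ, where row i of V is v_i (expressed in the standard basis). Since V is invertible (lower-triangular with 1s on the diagonal, up to permutation), solve by back-substitution:
  V =
[[-1, 1, 0],
 [0, -1, 1],
 [1, 0, 0]]
  V a = (1, -1, -1)
Solving gives a = (-1, 0, -1).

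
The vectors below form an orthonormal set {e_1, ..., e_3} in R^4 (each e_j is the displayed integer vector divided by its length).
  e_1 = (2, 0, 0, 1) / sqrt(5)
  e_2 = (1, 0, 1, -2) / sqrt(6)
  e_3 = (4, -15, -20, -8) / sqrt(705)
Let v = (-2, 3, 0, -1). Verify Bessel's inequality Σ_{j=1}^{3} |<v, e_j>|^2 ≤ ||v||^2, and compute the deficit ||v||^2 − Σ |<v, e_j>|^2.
Σ |<v, e_j>|^2 = 370/47; ||v||^2 = 14; deficit = 288/47

Write each e_j = u_j / sqrt(<u_j, u_j>) where u_j is the displayed integer vector. Then <v, e_j> = <v, u_j> / sqrt(<u_j, u_j>), so |<v, e_j>|^2 = <v, u_j>^2 / <u_j, u_j>.
Coefficients: <v, e_1> = -5/sqrt(5), <v, e_2> = 0/sqrt(6), <v, e_3> = -45/sqrt(705).
Square and sum: Σ |<v, e_j>|^2 = 370/47.
Compute ||v||^2 = v·v = 14.
Deficit = 14 − 370/47 = 288/47 ≥ 0, confirming Bessel's inequality. (The deficit equals ||v − Σ <v,e_j> e_j||^2, the squared distance from v to span{e_j}.)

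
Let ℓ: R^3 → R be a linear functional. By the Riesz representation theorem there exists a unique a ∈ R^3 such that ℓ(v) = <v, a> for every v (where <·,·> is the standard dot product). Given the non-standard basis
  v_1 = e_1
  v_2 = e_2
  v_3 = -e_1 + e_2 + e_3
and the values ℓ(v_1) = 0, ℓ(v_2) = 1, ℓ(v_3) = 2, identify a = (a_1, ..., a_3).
a = (0, 1, 1)

Write a = (a_1, ..., a_3) in the standard basis. For each basis vector v_i, ℓ(v_i) = <v_i, a> is a linear equation in the a_j's. Collect the n equations into a matrix system V a = ℓ, where row i of V is v_i (expressed in the standard basis). Since V is invertible (lower-triangular with 1s on the diagonal, up to permutation), solve by back-substitution:
  V =
[[1, 0, 0],
 [0, 1, 0],
 [-1, 1, 1]]
  V a = (0, 1, 2)
Solving gives a = (0, 1, 1).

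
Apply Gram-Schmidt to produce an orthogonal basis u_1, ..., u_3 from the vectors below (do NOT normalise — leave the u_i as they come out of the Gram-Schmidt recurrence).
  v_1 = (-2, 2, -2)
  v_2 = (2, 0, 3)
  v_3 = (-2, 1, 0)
Orthogonal basis:
  u_1 = (-2, 2, -2)
  u_2 = (1/3, 5/3, 4/3)
  u_3 = (-15/14, -5/14, 5/7)

Apply the Gram-Schmidt recurrence
  u_1 = v_1
  u_i = v_i − Σ_{j<i} ((v_i · u_j) / (u_j · u_j)) · u_j.

Step by step this gives:
  u_1 = (-2, 2, -2)
  u_2 = (1/3, 5/3, 4/3)
  u_3 = (-15/14, -5/14, 5/7)

Orthogonality check:
  u_2 · u_1 = 0 (should be 0)
  u_3 · u_1 = 0 (should be 0)
  u_3 · u_2 = 0 (should be 0)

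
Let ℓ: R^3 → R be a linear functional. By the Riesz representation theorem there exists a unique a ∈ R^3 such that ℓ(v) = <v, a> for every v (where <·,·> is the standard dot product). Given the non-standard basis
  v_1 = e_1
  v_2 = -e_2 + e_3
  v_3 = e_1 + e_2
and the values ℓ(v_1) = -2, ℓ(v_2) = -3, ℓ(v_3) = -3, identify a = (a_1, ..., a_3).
a = (-2, -1, -4)

Write a = (a_1, ..., a_3) in the standard basis. For each basis vector v_i, ℓ(v_i) = <v_i, a> is a linear equation in the a_j's. Collect the n equations into a matrix system V a = ℓ, where row i of V is v_i (expressed in the standard basis). Since V is invertible (lower-triangular with 1s on the diagonal, up to permutation), solve by back-substitution:
  V =
[[1, 0, 0],
 [0, -1, 1],
 [1, 1, 0]]
  V a = (-2, -3, -3)
Solving gives a = (-2, -1, -4).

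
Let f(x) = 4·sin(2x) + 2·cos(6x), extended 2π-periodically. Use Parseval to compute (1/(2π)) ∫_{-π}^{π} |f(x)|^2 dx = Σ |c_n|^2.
Σ |c_n|^2 = 10

Expand |f|^2 and use orthogonality of {sin(nx), cos(mx)} on [-π, π]:
  ∫_{-π}^{π} sin(nx)^2 dx = π, ∫ cos(mx)^2 dx = π, and cross terms integrate to 0.
So ∫_{-π}^{π} f(x)^2 dx = 4^2 · π + 2^2 · π = (16 + 4)π.
Divide by 2π: (16 + 4)/2 = 10.
By Parseval, this equals Σ |c_n|^2.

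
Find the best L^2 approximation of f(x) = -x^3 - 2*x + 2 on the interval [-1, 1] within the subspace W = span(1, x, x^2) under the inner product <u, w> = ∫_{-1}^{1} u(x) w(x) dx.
g(x) = 2 - 13*x/5

The best approximation g ∈ W is the orthogonal projection of f onto W. Writing g = a_0 + a_1 x + a_2 x^2, the coefficients solve the normal equations G · a = b where
  G_{ij} = <φ_i, φ_j> and b_i = <f, φ_i>, with φ_0 = 1, φ_1 = x, φ_2 = x^2.
G =
  [2, 0, 2/3]
  [0, 2/3, 0]
  [2/3, 0, 2/5],
b = (4, -26/15, 4/3).
Solving gives a_0 = 2, a_1 = -13/5, a_2 = 0, so
  g(x) = 2 - 13*x/5.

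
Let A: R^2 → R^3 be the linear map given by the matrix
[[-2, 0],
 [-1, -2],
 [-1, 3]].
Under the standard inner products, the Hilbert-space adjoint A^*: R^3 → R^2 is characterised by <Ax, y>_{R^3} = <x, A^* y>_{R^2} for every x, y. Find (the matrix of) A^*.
A^* = A^T =
[[-2, -1, -1],
 [0, -2, 3]]

For real matrices with standard dot products, the defining identity <Ax, y> = <x, A^* y> gives (Ax)^T y = x^T (A^*) y, i.e. x^T A^T y = x^T (A^*) y. Since this holds for all x, y, we must have A^* = A^T. Therefore
A^* =
[[-2, -1, -1],
 [0, -2, 3]].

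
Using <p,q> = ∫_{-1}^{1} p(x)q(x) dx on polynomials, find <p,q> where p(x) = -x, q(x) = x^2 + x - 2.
<p,q> = -2/3

Expand the product: p(x)·q(x) = -x^3 - x^2 + 2*x.
∫_{-1}^{1} of each monomial x^k gives [2/(k+1) if k even, 0 if k odd]. Integrating term-by-term (or equivalently evaluating the antiderivative F(x) = -x^4/4 - x^3/3 + x^2 at the endpoints):
  F(1) − F(−1) = 5/12 − (13/12) = -2/3.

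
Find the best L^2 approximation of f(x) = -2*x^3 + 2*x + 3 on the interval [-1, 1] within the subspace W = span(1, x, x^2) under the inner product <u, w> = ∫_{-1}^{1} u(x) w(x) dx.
g(x) = 4*x/5 + 3

The best approximation g ∈ W is the orthogonal projection of f onto W. Writing g = a_0 + a_1 x + a_2 x^2, the coefficients solve the normal equations G · a = b where
  G_{ij} = <φ_i, φ_j> and b_i = <f, φ_i>, with φ_0 = 1, φ_1 = x, φ_2 = x^2.
G =
  [2, 0, 2/3]
  [0, 2/3, 0]
  [2/3, 0, 2/5],
b = (6, 8/15, 2).
Solving gives a_0 = 3, a_1 = 4/5, a_2 = 0, so
  g(x) = 4*x/5 + 3.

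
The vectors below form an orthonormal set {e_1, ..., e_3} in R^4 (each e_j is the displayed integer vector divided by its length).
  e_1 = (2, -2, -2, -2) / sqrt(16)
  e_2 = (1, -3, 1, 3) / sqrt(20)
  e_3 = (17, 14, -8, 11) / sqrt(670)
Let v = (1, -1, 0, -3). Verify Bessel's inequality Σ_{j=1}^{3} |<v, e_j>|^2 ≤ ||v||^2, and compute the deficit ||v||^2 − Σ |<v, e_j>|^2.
Σ |<v, e_j>|^2 = 1185/134; ||v||^2 = 11; deficit = 289/134

Write each e_j = u_j / sqrt(<u_j, u_j>) where u_j is the displayed integer vector. Then <v, e_j> = <v, u_j> / sqrt(<u_j, u_j>), so |<v, e_j>|^2 = <v, u_j>^2 / <u_j, u_j>.
Coefficients: <v, e_1> = 10/sqrt(16), <v, e_2> = -5/sqrt(20), <v, e_3> = -30/sqrt(670).
Square and sum: Σ |<v, e_j>|^2 = 1185/134.
Compute ||v||^2 = v·v = 11.
Deficit = 11 − 1185/134 = 289/134 ≥ 0, confirming Bessel's inequality. (The deficit equals ||v − Σ <v,e_j> e_j||^2, the squared distance from v to span{e_j}.)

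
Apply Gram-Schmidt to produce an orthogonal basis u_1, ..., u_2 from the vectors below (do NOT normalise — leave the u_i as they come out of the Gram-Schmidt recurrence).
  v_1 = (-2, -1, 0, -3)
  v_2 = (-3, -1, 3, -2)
Orthogonal basis:
  u_1 = (-2, -1, 0, -3)
  u_2 = (-8/7, -1/14, 3, 11/14)

Apply the Gram-Schmidt recurrence
  u_1 = v_1
  u_i = v_i − Σ_{j<i} ((v_i · u_j) / (u_j · u_j)) · u_j.

Step by step this gives:
  u_1 = (-2, -1, 0, -3)
  u_2 = (-8/7, -1/14, 3, 11/14)

Orthogonality check:
  u_2 · u_1 = 0 (should be 0)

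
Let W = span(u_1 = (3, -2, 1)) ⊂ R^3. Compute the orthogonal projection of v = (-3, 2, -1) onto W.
proj_W(v) = (-3, 2, -1)

Set up U = [u_1 | ... | u_1] ∈ R^(3×1). The projector onto W = col(U) is P = U (U^T U)^(-1) U^T.
Compute U^T U =
  [14],
and U^T v = (-14).
Solve U^T U · c = U^T v for the coefficients: c = (-1). The projection is proj_W(v) = U c.
Check: (v - proj_W(v)) · u_1 = 0  (should be 0).
Result: proj_W(v) = (-3, 2, -1).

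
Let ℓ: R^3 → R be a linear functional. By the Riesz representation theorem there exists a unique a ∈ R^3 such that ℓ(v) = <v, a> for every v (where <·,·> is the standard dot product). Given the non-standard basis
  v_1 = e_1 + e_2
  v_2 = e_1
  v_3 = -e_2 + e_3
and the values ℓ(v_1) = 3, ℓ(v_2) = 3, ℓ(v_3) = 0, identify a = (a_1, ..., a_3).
a = (3, 0, 0)

Write a = (a_1, ..., a_3) in the standard basis. For each basis vector v_i, ℓ(v_i) = <v_i, a> is a linear equation in the a_j's. Collect the n equations into a matrix system V a = ℓ, where row i of V is v_i (expressed in the standard basis). Since V is invertible (lower-triangular with 1s on the diagonal, up to permutation), solve by back-substitution:
  V =
[[1, 1, 0],
 [1, 0, 0],
 [0, -1, 1]]
  V a = (3, 3, 0)
Solving gives a = (3, 0, 0).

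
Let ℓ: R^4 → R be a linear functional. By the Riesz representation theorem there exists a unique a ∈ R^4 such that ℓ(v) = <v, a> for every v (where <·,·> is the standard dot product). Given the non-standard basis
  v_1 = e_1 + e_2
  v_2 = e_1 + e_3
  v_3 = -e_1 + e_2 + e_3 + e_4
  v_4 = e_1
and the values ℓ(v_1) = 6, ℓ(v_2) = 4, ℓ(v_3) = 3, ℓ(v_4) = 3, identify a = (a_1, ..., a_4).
a = (3, 3, 1, 2)

Write a = (a_1, ..., a_4) in the standard basis. For each basis vector v_i, ℓ(v_i) = <v_i, a> is a linear equation in the a_j's. Collect the n equations into a matrix system V a = ℓ, where row i of V is v_i (expressed in the standard basis). Since V is invertible (lower-triangular with 1s on the diagonal, up to permutation), solve by back-substitution:
  V =
[[1, 1, 0, 0],
 [1, 0, 1, 0],
 [-1, 1, 1, 1],
 [1, 0, 0, 0]]
  V a = (6, 4, 3, 3)
Solving gives a = (3, 3, 1, 2).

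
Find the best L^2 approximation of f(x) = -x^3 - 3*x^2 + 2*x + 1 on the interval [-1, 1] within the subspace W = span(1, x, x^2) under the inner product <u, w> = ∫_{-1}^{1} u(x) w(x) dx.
g(x) = -3*x^2 + 7*x/5 + 1

The best approximation g ∈ W is the orthogonal projection of f onto W. Writing g = a_0 + a_1 x + a_2 x^2, the coefficients solve the normal equations G · a = b where
  G_{ij} = <φ_i, φ_j> and b_i = <f, φ_i>, with φ_0 = 1, φ_1 = x, φ_2 = x^2.
G =
  [2, 0, 2/3]
  [0, 2/3, 0]
  [2/3, 0, 2/5],
b = (0, 14/15, -8/15).
Solving gives a_0 = 1, a_1 = 7/5, a_2 = -3, so
  g(x) = -3*x^2 + 7*x/5 + 1.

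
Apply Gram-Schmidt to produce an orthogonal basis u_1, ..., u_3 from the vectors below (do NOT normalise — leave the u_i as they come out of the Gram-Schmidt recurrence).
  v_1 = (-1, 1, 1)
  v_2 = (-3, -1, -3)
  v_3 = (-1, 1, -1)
Orthogonal basis:
  u_1 = (-1, 1, 1)
  u_2 = (-10/3, -2/3, -8/3)
  u_3 = (2/7, 6/7, -4/7)

Apply the Gram-Schmidt recurrence
  u_1 = v_1
  u_i = v_i − Σ_{j<i} ((v_i · u_j) / (u_j · u_j)) · u_j.

Step by step this gives:
  u_1 = (-1, 1, 1)
  u_2 = (-10/3, -2/3, -8/3)
  u_3 = (2/7, 6/7, -4/7)

Orthogonality check:
  u_2 · u_1 = 0 (should be 0)
  u_3 · u_1 = 0 (should be 0)
  u_3 · u_2 = 0 (should be 0)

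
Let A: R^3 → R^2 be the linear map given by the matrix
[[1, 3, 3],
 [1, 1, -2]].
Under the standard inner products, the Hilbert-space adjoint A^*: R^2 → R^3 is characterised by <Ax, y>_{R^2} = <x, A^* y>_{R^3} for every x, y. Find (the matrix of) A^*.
A^* = A^T =
[[1, 1],
 [3, 1],
 [3, -2]]

For real matrices with standard dot products, the defining identity <Ax, y> = <x, A^* y> gives (Ax)^T y = x^T (A^*) y, i.e. x^T A^T y = x^T (A^*) y. Since this holds for all x, y, we must have A^* = A^T. Therefore
A^* =
[[1, 1],
 [3, 1],
 [3, -2]].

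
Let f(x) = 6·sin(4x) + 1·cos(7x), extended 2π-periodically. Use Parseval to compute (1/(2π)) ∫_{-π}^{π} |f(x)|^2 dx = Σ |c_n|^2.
Σ |c_n|^2 = 37/2

Expand |f|^2 and use orthogonality of {sin(nx), cos(mx)} on [-π, π]:
  ∫_{-π}^{π} sin(nx)^2 dx = π, ∫ cos(mx)^2 dx = π, and cross terms integrate to 0.
So ∫_{-π}^{π} f(x)^2 dx = 6^2 · π + 1^2 · π = (36 + 1)π.
Divide by 2π: (36 + 1)/2 = 37/2.
By Parseval, this equals Σ |c_n|^2.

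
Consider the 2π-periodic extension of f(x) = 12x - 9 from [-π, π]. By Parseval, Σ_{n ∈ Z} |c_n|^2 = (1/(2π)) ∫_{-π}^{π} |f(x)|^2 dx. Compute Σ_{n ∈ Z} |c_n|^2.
Σ |c_n|^2 = 48π^2 + 81

Expand and integrate term by term over [-π, π]:
  ∫ (12x)^2 dx = 144·(2π^3/3); ∫ 2·12·(-9)·x dx = 0 (odd integrand); ∫ (-9)^2 dx = 81·2π.
So (1/(2π)) ∫_{-π}^{π} (12x - 9)^2 dx = 144π^2/3 + 81 = 48π^2 + 81.
Parseval ⇒ Σ |c_n|^2 = 48π^2 + 81.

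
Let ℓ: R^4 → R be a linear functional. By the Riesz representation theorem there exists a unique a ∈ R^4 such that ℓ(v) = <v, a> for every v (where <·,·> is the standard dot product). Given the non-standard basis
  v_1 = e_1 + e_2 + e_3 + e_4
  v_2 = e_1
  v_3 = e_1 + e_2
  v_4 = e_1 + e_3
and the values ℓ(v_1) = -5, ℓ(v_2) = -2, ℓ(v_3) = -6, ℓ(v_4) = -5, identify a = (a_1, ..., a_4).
a = (-2, -4, -3, 4)

Write a = (a_1, ..., a_4) in the standard basis. For each basis vector v_i, ℓ(v_i) = <v_i, a> is a linear equation in the a_j's. Collect the n equations into a matrix system V a = ℓ, where row i of V is v_i (expressed in the standard basis). Since V is invertible (lower-triangular with 1s on the diagonal, up to permutation), solve by back-substitution:
  V =
[[1, 1, 1, 1],
 [1, 0, 0, 0],
 [1, 1, 0, 0],
 [1, 0, 1, 0]]
  V a = (-5, -2, -6, -5)
Solving gives a = (-2, -4, -3, 4).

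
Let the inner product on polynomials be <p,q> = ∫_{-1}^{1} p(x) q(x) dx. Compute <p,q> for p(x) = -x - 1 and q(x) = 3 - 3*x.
<p,q> = -4

Expand the product: p(x)·q(x) = 3*x^2 - 3.
∫_{-1}^{1} of each monomial x^k gives [2/(k+1) if k even, 0 if k odd]. Integrating term-by-term (or equivalently evaluating the antiderivative F(x) = x^3 - 3*x at the endpoints):
  F(1) − F(−1) = -2 − (2) = -4.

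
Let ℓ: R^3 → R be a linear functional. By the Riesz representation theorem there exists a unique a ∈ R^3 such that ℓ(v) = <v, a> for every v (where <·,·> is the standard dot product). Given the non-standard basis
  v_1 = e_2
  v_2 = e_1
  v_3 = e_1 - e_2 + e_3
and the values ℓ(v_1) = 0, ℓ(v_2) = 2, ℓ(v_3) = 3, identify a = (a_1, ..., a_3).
a = (2, 0, 1)

Write a = (a_1, ..., a_3) in the standard basis. For each basis vector v_i, ℓ(v_i) = <v_i, a> is a linear equation in the a_j's. Collect the n equations into a matrix system V a = ℓ, where row i of V is v_i (expressed in the standard basis). Since V is invertible (lower-triangular with 1s on the diagonal, up to permutation), solve by back-substitution:
  V =
[[0, 1, 0],
 [1, 0, 0],
 [1, -1, 1]]
  V a = (0, 2, 3)
Solving gives a = (2, 0, 1).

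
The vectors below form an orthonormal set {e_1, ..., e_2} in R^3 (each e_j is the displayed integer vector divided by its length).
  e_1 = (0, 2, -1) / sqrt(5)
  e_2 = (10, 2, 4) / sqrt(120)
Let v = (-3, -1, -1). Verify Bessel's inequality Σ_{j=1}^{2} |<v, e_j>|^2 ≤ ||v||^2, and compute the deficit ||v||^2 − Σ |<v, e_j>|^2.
Σ |<v, e_j>|^2 = 11; ||v||^2 = 11; deficit = 0

Write each e_j = u_j / sqrt(<u_j, u_j>) where u_j is the displayed integer vector. Then <v, e_j> = <v, u_j> / sqrt(<u_j, u_j>), so |<v, e_j>|^2 = <v, u_j>^2 / <u_j, u_j>.
Coefficients: <v, e_1> = -1/sqrt(5), <v, e_2> = -36/sqrt(120).
Square and sum: Σ |<v, e_j>|^2 = 11.
Compute ||v||^2 = v·v = 11.
Deficit = 11 − 11 = 0 ≥ 0, confirming Bessel's inequality. (The deficit equals ||v − Σ <v,e_j> e_j||^2, the squared distance from v to span{e_j}.)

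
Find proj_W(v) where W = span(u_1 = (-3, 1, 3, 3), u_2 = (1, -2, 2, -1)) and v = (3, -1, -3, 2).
proj_W(v) = (149/138, 7/23, -157/69, -149/138)

Set up U = [u_1 | ... | u_2] ∈ R^(4×2). The projector onto W = col(U) is P = U (U^T U)^(-1) U^T.
Compute U^T U =
  [28, -2]
  [-2, 10],
and U^T v = (-13, -3).
Solve U^T U · c = U^T v for the coefficients: c = (-34/69, -55/138). The projection is proj_W(v) = U c.
Check: (v - proj_W(v)) · u_1 = 0  (should be 0).
Check: (v - proj_W(v)) · u_2 = 0  (should be 0).
Result: proj_W(v) = (149/138, 7/23, -157/69, -149/138).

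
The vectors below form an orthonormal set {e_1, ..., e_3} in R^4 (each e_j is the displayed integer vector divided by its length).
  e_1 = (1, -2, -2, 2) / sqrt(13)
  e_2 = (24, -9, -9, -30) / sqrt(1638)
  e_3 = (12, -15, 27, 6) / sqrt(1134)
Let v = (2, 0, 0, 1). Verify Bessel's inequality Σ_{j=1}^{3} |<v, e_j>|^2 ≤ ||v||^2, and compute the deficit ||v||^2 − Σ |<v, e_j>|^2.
Σ |<v, e_j>|^2 = 20/9; ||v||^2 = 5; deficit = 25/9

Write each e_j = u_j / sqrt(<u_j, u_j>) where u_j is the displayed integer vector. Then <v, e_j> = <v, u_j> / sqrt(<u_j, u_j>), so |<v, e_j>|^2 = <v, u_j>^2 / <u_j, u_j>.
Coefficients: <v, e_1> = 4/sqrt(13), <v, e_2> = 18/sqrt(1638), <v, e_3> = 30/sqrt(1134).
Square and sum: Σ |<v, e_j>|^2 = 20/9.
Compute ||v||^2 = v·v = 5.
Deficit = 5 − 20/9 = 25/9 ≥ 0, confirming Bessel's inequality. (The deficit equals ||v − Σ <v,e_j> e_j||^2, the squared distance from v to span{e_j}.)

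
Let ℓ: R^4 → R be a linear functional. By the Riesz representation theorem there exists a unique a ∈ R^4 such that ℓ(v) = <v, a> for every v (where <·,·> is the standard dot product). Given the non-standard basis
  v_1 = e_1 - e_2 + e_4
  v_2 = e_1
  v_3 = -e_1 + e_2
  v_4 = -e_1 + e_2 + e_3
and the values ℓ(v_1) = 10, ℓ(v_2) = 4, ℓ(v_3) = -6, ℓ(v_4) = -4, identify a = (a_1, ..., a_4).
a = (4, -2, 2, 4)

Write a = (a_1, ..., a_4) in the standard basis. For each basis vector v_i, ℓ(v_i) = <v_i, a> is a linear equation in the a_j's. Collect the n equations into a matrix system V a = ℓ, where row i of V is v_i (expressed in the standard basis). Since V is invertible (lower-triangular with 1s on the diagonal, up to permutation), solve by back-substitution:
  V =
[[1, -1, 0, 1],
 [1, 0, 0, 0],
 [-1, 1, 0, 0],
 [-1, 1, 1, 0]]
  V a = (10, 4, -6, -4)
Solving gives a = (4, -2, 2, 4).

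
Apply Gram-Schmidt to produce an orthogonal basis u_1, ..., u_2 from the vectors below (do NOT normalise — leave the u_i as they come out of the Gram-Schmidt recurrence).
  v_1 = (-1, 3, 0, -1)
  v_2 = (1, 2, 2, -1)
Orthogonal basis:
  u_1 = (-1, 3, 0, -1)
  u_2 = (17/11, 4/11, 2, -5/11)

Apply the Gram-Schmidt recurrence
  u_1 = v_1
  u_i = v_i − Σ_{j<i} ((v_i · u_j) / (u_j · u_j)) · u_j.

Step by step this gives:
  u_1 = (-1, 3, 0, -1)
  u_2 = (17/11, 4/11, 2, -5/11)

Orthogonality check:
  u_2 · u_1 = 0 (should be 0)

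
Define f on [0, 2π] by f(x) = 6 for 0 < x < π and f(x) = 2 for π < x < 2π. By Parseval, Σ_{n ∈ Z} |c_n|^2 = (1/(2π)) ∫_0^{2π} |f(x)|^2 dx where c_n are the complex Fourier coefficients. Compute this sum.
Σ |c_n|^2 = 20

Parseval equates the L^2 energy of f (normalised by 1/(2π)) with the ℓ^2 sum of its Fourier coefficients: (1/(2π)) ∫_0^{2π} |f|^2 = Σ |c_n|^2.
Compute the left side: (1/(2π)) [∫_0^π 6^2 dx + ∫_π^{2π} 2^2 dx] = (1/(2π)) · (36π + 4π) = (36 + 4)/2 = 20.
So Σ_{n ∈ Z} |c_n|^2 = 20.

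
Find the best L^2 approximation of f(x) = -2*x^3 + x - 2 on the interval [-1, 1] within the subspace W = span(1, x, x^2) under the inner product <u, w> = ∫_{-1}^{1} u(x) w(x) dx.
g(x) = -x/5 - 2

The best approximation g ∈ W is the orthogonal projection of f onto W. Writing g = a_0 + a_1 x + a_2 x^2, the coefficients solve the normal equations G · a = b where
  G_{ij} = <φ_i, φ_j> and b_i = <f, φ_i>, with φ_0 = 1, φ_1 = x, φ_2 = x^2.
G =
  [2, 0, 2/3]
  [0, 2/3, 0]
  [2/3, 0, 2/5],
b = (-4, -2/15, -4/3).
Solving gives a_0 = -2, a_1 = -1/5, a_2 = 0, so
  g(x) = -x/5 - 2.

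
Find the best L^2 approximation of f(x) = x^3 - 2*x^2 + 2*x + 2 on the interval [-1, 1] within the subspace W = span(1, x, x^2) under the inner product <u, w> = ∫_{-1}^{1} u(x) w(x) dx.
g(x) = -2*x^2 + 13*x/5 + 2

The best approximation g ∈ W is the orthogonal projection of f onto W. Writing g = a_0 + a_1 x + a_2 x^2, the coefficients solve the normal equations G · a = b where
  G_{ij} = <φ_i, φ_j> and b_i = <f, φ_i>, with φ_0 = 1, φ_1 = x, φ_2 = x^2.
G =
  [2, 0, 2/3]
  [0, 2/3, 0]
  [2/3, 0, 2/5],
b = (8/3, 26/15, 8/15).
Solving gives a_0 = 2, a_1 = 13/5, a_2 = -2, so
  g(x) = -2*x^2 + 13*x/5 + 2.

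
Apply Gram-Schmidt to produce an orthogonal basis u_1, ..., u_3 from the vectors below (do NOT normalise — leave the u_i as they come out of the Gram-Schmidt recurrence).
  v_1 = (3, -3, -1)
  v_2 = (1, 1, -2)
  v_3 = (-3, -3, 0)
Orthogonal basis:
  u_1 = (3, -3, -1)
  u_2 = (13/19, 25/19, -36/19)
  u_3 = (-126/55, -18/11, -108/55)

Apply the Gram-Schmidt recurrence
  u_1 = v_1
  u_i = v_i − Σ_{j<i} ((v_i · u_j) / (u_j · u_j)) · u_j.

Step by step this gives:
  u_1 = (3, -3, -1)
  u_2 = (13/19, 25/19, -36/19)
  u_3 = (-126/55, -18/11, -108/55)

Orthogonality check:
  u_2 · u_1 = 0 (should be 0)
  u_3 · u_1 = 0 (should be 0)
  u_3 · u_2 = 0 (should be 0)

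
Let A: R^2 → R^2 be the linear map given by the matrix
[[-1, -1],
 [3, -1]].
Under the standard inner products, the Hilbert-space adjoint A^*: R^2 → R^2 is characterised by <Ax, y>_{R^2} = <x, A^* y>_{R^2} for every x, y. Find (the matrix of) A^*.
A^* = A^T =
[[-1, 3],
 [-1, -1]]

For real matrices with standard dot products, the defining identity <Ax, y> = <x, A^* y> gives (Ax)^T y = x^T (A^*) y, i.e. x^T A^T y = x^T (A^*) y. Since this holds for all x, y, we must have A^* = A^T. Therefore
A^* =
[[-1, 3],
 [-1, -1]].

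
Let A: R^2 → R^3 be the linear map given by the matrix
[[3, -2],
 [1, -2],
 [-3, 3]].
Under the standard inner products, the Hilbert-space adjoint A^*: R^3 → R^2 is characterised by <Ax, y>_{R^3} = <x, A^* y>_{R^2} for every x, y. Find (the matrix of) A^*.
A^* = A^T =
[[3, 1, -3],
 [-2, -2, 3]]

For real matrices with standard dot products, the defining identity <Ax, y> = <x, A^* y> gives (Ax)^T y = x^T (A^*) y, i.e. x^T A^T y = x^T (A^*) y. Since this holds for all x, y, we must have A^* = A^T. Therefore
A^* =
[[3, 1, -3],
 [-2, -2, 3]].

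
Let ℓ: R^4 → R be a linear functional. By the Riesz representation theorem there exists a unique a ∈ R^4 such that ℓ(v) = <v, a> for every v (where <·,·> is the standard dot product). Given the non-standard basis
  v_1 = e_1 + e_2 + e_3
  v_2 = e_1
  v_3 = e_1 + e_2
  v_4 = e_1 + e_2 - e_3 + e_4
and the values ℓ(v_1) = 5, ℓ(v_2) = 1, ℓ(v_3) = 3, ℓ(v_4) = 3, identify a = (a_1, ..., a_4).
a = (1, 2, 2, 2)

Write a = (a_1, ..., a_4) in the standard basis. For each basis vector v_i, ℓ(v_i) = <v_i, a> is a linear equation in the a_j's. Collect the n equations into a matrix system V a = ℓ, where row i of V is v_i (expressed in the standard basis). Since V is invertible (lower-triangular with 1s on the diagonal, up to permutation), solve by back-substitution:
  V =
[[1, 1, 1, 0],
 [1, 0, 0, 0],
 [1, 1, 0, 0],
 [1, 1, -1, 1]]
  V a = (5, 1, 3, 3)
Solving gives a = (1, 2, 2, 2).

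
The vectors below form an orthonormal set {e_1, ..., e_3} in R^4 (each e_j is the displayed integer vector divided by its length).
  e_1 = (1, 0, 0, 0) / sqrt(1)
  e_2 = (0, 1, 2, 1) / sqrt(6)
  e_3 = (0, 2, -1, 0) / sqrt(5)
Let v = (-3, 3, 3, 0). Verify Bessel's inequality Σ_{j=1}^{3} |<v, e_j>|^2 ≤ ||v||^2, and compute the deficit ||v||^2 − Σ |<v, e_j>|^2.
Σ |<v, e_j>|^2 = 243/10; ||v||^2 = 27; deficit = 27/10

Write each e_j = u_j / sqrt(<u_j, u_j>) where u_j is the displayed integer vector. Then <v, e_j> = <v, u_j> / sqrt(<u_j, u_j>), so |<v, e_j>|^2 = <v, u_j>^2 / <u_j, u_j>.
Coefficients: <v, e_1> = -3/sqrt(1), <v, e_2> = 9/sqrt(6), <v, e_3> = 3/sqrt(5).
Square and sum: Σ |<v, e_j>|^2 = 243/10.
Compute ||v||^2 = v·v = 27.
Deficit = 27 − 243/10 = 27/10 ≥ 0, confirming Bessel's inequality. (The deficit equals ||v − Σ <v,e_j> e_j||^2, the squared distance from v to span{e_j}.)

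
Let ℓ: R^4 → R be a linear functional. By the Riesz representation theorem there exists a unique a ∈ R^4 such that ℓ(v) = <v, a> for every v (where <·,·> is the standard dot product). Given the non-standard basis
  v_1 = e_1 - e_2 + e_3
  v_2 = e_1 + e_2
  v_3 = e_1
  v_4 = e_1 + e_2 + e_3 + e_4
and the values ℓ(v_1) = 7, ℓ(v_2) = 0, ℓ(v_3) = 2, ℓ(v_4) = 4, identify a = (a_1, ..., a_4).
a = (2, -2, 3, 1)

Write a = (a_1, ..., a_4) in the standard basis. For each basis vector v_i, ℓ(v_i) = <v_i, a> is a linear equation in the a_j's. Collect the n equations into a matrix system V a = ℓ, where row i of V is v_i (expressed in the standard basis). Since V is invertible (lower-triangular with 1s on the diagonal, up to permutation), solve by back-substitution:
  V =
[[1, -1, 1, 0],
 [1, 1, 0, 0],
 [1, 0, 0, 0],
 [1, 1, 1, 1]]
  V a = (7, 0, 2, 4)
Solving gives a = (2, -2, 3, 1).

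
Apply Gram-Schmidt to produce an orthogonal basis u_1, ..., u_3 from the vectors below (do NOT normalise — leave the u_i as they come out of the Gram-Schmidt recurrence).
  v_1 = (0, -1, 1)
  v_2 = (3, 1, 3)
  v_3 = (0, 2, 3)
Orthogonal basis:
  u_1 = (0, -1, 1)
  u_2 = (3, 2, 2)
  u_3 = (-30/17, 45/34, 45/34)

Apply the Gram-Schmidt recurrence
  u_1 = v_1
  u_i = v_i − Σ_{j<i} ((v_i · u_j) / (u_j · u_j)) · u_j.

Step by step this gives:
  u_1 = (0, -1, 1)
  u_2 = (3, 2, 2)
  u_3 = (-30/17, 45/34, 45/34)

Orthogonality check:
  u_2 · u_1 = 0 (should be 0)
  u_3 · u_1 = 0 (should be 0)
  u_3 · u_2 = 0 (should be 0)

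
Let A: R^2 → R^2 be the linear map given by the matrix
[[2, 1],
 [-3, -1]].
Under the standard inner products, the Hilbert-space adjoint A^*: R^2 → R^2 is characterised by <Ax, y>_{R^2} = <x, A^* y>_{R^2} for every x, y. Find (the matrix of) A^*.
A^* = A^T =
[[2, -3],
 [1, -1]]

For real matrices with standard dot products, the defining identity <Ax, y> = <x, A^* y> gives (Ax)^T y = x^T (A^*) y, i.e. x^T A^T y = x^T (A^*) y. Since this holds for all x, y, we must have A^* = A^T. Therefore
A^* =
[[2, -3],
 [1, -1]].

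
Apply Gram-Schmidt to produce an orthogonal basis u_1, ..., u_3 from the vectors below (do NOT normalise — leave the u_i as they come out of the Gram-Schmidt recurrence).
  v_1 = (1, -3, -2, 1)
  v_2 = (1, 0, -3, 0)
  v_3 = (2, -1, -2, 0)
Orthogonal basis:
  u_1 = (1, -3, -2, 1)
  u_2 = (8/15, 7/5, -31/15, -7/15)
  u_3 = (111/101, 1/101, 37/101, -34/101)

Apply the Gram-Schmidt recurrence
  u_1 = v_1
  u_i = v_i − Σ_{j<i} ((v_i · u_j) / (u_j · u_j)) · u_j.

Step by step this gives:
  u_1 = (1, -3, -2, 1)
  u_2 = (8/15, 7/5, -31/15, -7/15)
  u_3 = (111/101, 1/101, 37/101, -34/101)

Orthogonality check:
  u_2 · u_1 = 0 (should be 0)
  u_3 · u_1 = 0 (should be 0)
  u_3 · u_2 = 0 (should be 0)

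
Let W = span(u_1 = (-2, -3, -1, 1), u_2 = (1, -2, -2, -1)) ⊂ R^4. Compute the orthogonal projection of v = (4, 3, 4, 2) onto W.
proj_W(v) = (7/5, 112/25, 12/5, -9/25)

Set up U = [u_1 | ... | u_2] ∈ R^(4×2). The projector onto W = col(U) is P = U (U^T U)^(-1) U^T.
Compute U^T U =
  [15, 5]
  [5, 10],
and U^T v = (-19, -12).
Solve U^T U · c = U^T v for the coefficients: c = (-26/25, -17/25). The projection is proj_W(v) = U c.
Check: (v - proj_W(v)) · u_1 = 0  (should be 0).
Check: (v - proj_W(v)) · u_2 = 0  (should be 0).
Result: proj_W(v) = (7/5, 112/25, 12/5, -9/25).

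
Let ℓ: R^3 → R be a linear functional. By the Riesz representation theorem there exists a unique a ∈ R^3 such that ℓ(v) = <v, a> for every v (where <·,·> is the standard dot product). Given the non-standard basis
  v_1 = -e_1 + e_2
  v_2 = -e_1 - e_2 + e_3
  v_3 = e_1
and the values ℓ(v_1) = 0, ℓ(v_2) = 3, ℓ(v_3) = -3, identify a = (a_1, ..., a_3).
a = (-3, -3, -3)

Write a = (a_1, ..., a_3) in the standard basis. For each basis vector v_i, ℓ(v_i) = <v_i, a> is a linear equation in the a_j's. Collect the n equations into a matrix system V a = ℓ, where row i of V is v_i (expressed in the standard basis). Since V is invertible (lower-triangular with 1s on the diagonal, up to permutation), solve by back-substitution:
  V =
[[-1, 1, 0],
 [-1, -1, 1],
 [1, 0, 0]]
  V a = (0, 3, -3)
Solving gives a = (-3, -3, -3).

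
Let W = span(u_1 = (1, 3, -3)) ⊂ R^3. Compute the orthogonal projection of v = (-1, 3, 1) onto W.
proj_W(v) = (5/19, 15/19, -15/19)

Set up U = [u_1 | ... | u_1] ∈ R^(3×1). The projector onto W = col(U) is P = U (U^T U)^(-1) U^T.
Compute U^T U =
  [19],
and U^T v = (5).
Solve U^T U · c = U^T v for the coefficients: c = (5/19). The projection is proj_W(v) = U c.
Check: (v - proj_W(v)) · u_1 = 0  (should be 0).
Result: proj_W(v) = (5/19, 15/19, -15/19).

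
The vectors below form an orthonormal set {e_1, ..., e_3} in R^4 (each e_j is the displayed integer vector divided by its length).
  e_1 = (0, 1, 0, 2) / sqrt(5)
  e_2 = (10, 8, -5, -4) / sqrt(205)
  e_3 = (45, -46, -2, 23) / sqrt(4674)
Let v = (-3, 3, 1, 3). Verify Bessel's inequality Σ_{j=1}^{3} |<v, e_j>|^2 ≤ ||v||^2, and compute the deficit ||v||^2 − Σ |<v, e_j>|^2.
Σ |<v, e_j>|^2 = 1588/57; ||v||^2 = 28; deficit = 8/57

Write each e_j = u_j / sqrt(<u_j, u_j>) where u_j is the displayed integer vector. Then <v, e_j> = <v, u_j> / sqrt(<u_j, u_j>), so |<v, e_j>|^2 = <v, u_j>^2 / <u_j, u_j>.
Coefficients: <v, e_1> = 9/sqrt(5), <v, e_2> = -23/sqrt(205), <v, e_3> = -206/sqrt(4674).
Square and sum: Σ |<v, e_j>|^2 = 1588/57.
Compute ||v||^2 = v·v = 28.
Deficit = 28 − 1588/57 = 8/57 ≥ 0, confirming Bessel's inequality. (The deficit equals ||v − Σ <v,e_j> e_j||^2, the squared distance from v to span{e_j}.)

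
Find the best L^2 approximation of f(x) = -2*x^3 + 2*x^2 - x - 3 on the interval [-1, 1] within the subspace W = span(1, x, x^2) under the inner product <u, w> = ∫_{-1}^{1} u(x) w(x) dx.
g(x) = 2*x^2 - 11*x/5 - 3

The best approximation g ∈ W is the orthogonal projection of f onto W. Writing g = a_0 + a_1 x + a_2 x^2, the coefficients solve the normal equations G · a = b where
  G_{ij} = <φ_i, φ_j> and b_i = <f, φ_i>, with φ_0 = 1, φ_1 = x, φ_2 = x^2.
G =
  [2, 0, 2/3]
  [0, 2/3, 0]
  [2/3, 0, 2/5],
b = (-14/3, -22/15, -6/5).
Solving gives a_0 = -3, a_1 = -11/5, a_2 = 2, so
  g(x) = 2*x^2 - 11*x/5 - 3.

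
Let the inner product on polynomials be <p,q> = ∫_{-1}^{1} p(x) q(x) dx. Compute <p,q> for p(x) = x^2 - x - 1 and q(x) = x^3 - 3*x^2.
<p,q> = 2/5

Expand the product: p(x)·q(x) = x^5 - 4*x^4 + 2*x^3 + 3*x^2.
∫_{-1}^{1} of each monomial x^k gives [2/(k+1) if k even, 0 if k odd]. Integrating term-by-term (or equivalently evaluating the antiderivative F(x) = x^6/6 - 4*x^5/5 + x^4/2 + x^3 at the endpoints):
  F(1) − F(−1) = 13/15 − (7/15) = 2/5.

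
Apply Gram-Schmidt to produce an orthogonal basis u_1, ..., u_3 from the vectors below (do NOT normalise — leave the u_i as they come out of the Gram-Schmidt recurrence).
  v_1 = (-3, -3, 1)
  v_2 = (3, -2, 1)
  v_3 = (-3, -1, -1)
Orthogonal basis:
  u_1 = (-3, -3, 1)
  u_2 = (51/19, -44/19, 21/19)
  u_3 = (9/131, -54/131, -135/131)

Apply the Gram-Schmidt recurrence
  u_1 = v_1
  u_i = v_i − Σ_{j<i} ((v_i · u_j) / (u_j · u_j)) · u_j.

Step by step this gives:
  u_1 = (-3, -3, 1)
  u_2 = (51/19, -44/19, 21/19)
  u_3 = (9/131, -54/131, -135/131)

Orthogonality check:
  u_2 · u_1 = 0 (should be 0)
  u_3 · u_1 = 0 (should be 0)
  u_3 · u_2 = 0 (should be 0)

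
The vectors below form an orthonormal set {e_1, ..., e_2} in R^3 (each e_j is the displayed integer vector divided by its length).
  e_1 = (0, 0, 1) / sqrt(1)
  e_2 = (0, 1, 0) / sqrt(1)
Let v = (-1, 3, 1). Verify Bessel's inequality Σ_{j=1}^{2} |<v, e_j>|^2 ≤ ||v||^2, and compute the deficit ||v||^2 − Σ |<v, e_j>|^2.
Σ |<v, e_j>|^2 = 10; ||v||^2 = 11; deficit = 1

Write each e_j = u_j / sqrt(<u_j, u_j>) where u_j is the displayed integer vector. Then <v, e_j> = <v, u_j> / sqrt(<u_j, u_j>), so |<v, e_j>|^2 = <v, u_j>^2 / <u_j, u_j>.
Coefficients: <v, e_1> = 1/sqrt(1), <v, e_2> = 3/sqrt(1).
Square and sum: Σ |<v, e_j>|^2 = 10.
Compute ||v||^2 = v·v = 11.
Deficit = 11 − 10 = 1 ≥ 0, confirming Bessel's inequality. (The deficit equals ||v − Σ <v,e_j> e_j||^2, the squared distance from v to span{e_j}.)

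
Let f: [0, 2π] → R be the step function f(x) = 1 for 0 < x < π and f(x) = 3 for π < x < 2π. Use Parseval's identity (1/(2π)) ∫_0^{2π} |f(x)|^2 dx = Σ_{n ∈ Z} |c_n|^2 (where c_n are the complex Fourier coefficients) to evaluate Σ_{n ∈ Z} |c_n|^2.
Σ |c_n|^2 = 5

Parseval equates the L^2 energy of f (normalised by 1/(2π)) with the ℓ^2 sum of its Fourier coefficients: (1/(2π)) ∫_0^{2π} |f|^2 = Σ |c_n|^2.
Compute the left side: (1/(2π)) [∫_0^π 1^2 dx + ∫_π^{2π} 3^2 dx] = (1/(2π)) · (1π + 9π) = (1 + 9)/2 = 5.
So Σ_{n ∈ Z} |c_n|^2 = 5.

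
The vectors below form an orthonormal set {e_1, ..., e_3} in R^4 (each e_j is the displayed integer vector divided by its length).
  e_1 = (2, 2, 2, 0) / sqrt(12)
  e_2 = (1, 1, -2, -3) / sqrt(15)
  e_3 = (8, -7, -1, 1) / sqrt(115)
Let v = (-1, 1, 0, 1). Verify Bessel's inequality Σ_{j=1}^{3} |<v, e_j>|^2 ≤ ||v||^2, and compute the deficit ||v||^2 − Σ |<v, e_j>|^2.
Σ |<v, e_j>|^2 = 53/23; ||v||^2 = 3; deficit = 16/23

Write each e_j = u_j / sqrt(<u_j, u_j>) where u_j is the displayed integer vector. Then <v, e_j> = <v, u_j> / sqrt(<u_j, u_j>), so |<v, e_j>|^2 = <v, u_j>^2 / <u_j, u_j>.
Coefficients: <v, e_1> = 0/sqrt(12), <v, e_2> = -3/sqrt(15), <v, e_3> = -14/sqrt(115).
Square and sum: Σ |<v, e_j>|^2 = 53/23.
Compute ||v||^2 = v·v = 3.
Deficit = 3 − 53/23 = 16/23 ≥ 0, confirming Bessel's inequality. (The deficit equals ||v − Σ <v,e_j> e_j||^2, the squared distance from v to span{e_j}.)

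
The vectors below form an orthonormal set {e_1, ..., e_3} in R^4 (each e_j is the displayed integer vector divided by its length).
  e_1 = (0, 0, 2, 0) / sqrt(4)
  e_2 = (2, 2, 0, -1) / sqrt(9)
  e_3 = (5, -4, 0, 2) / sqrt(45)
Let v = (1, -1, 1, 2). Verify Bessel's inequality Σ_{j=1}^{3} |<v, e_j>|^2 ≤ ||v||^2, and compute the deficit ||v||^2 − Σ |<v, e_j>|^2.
Σ |<v, e_j>|^2 = 26/5; ||v||^2 = 7; deficit = 9/5

Write each e_j = u_j / sqrt(<u_j, u_j>) where u_j is the displayed integer vector. Then <v, e_j> = <v, u_j> / sqrt(<u_j, u_j>), so |<v, e_j>|^2 = <v, u_j>^2 / <u_j, u_j>.
Coefficients: <v, e_1> = 2/sqrt(4), <v, e_2> = -2/sqrt(9), <v, e_3> = 13/sqrt(45).
Square and sum: Σ |<v, e_j>|^2 = 26/5.
Compute ||v||^2 = v·v = 7.
Deficit = 7 − 26/5 = 9/5 ≥ 0, confirming Bessel's inequality. (The deficit equals ||v − Σ <v,e_j> e_j||^2, the squared distance from v to span{e_j}.)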